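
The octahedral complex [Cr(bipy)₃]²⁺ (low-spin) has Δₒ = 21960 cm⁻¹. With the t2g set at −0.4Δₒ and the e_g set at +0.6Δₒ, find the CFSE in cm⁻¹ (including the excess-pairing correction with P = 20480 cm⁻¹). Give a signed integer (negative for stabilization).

-14656

bipy is neutral, so the +2 overall charge sits on Cr: oxidation state +2.
Cr sits in group 6; removing 2 electrons leaves Cr²⁺ with 6 − 2 = 4 d electrons.
The d⁴ electrons fill as t2g^4 e_g^0.
Orbital CFSE = 4(-0.4) + 0(0.6) = -1.6Δₒ = -1.6 × 21960 = -35136 cm⁻¹.
High-spin d⁴ would be t2g^3 e_g^1 with 0 pairs; low-spin has 1, so 1 excess pair costs +1P = +20480 cm⁻¹.
Overall CFSE = -35136 + 20480 = -14656 cm⁻¹.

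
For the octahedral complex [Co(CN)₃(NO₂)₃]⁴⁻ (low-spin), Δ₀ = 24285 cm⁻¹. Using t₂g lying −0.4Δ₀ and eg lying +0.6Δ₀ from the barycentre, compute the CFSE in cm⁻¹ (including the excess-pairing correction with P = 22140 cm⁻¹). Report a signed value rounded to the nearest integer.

-21573

Ligand charges: 3×(-1) from CN⁻ and 3×(-1) from NO₂⁻ sum to -6; with overall charge -4, Co is +2.
Co²⁺: group 9, so d-count = 9 − 2 = 7.
The d⁷ electrons fill as t₂g⁶ eg¹.
The orbital stabilization is -1.8Δ₀ = -1.8 × 24285 = -43713 cm⁻¹.
High-spin d⁷ would be t₂g⁵ eg² with 2 pairs; low-spin has 3, so 1 excess pair costs +1P = +22140 cm⁻¹.
Overall CFSE = -43713 + 22140 = -21573 cm⁻¹.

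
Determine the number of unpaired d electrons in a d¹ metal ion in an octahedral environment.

1

Configuration: t₂g¹ eg⁰, giving 1 unpaired electron.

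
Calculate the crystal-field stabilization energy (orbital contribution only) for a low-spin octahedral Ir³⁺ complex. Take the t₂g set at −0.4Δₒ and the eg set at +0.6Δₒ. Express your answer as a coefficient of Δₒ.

-2.4 Δₒ

Ir sits in group 9; removing 3 electrons leaves Ir³⁺ with 9 − 3 = 6 d electrons.
Configuration: t₂g⁶ eg⁰.
CFSE = 6(-0.4Δₒ) + 0(0.6Δₒ) = -2.4Δₒ + 0.0Δₒ = -2.4Δₒ.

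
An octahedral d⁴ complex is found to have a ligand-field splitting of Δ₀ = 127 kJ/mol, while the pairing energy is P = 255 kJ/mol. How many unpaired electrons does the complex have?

Here Δ₀ < P (127 < 255), so the high-spin state is favoured.
That gives t₂g³ eg¹.
Unpaired electrons: 4.

4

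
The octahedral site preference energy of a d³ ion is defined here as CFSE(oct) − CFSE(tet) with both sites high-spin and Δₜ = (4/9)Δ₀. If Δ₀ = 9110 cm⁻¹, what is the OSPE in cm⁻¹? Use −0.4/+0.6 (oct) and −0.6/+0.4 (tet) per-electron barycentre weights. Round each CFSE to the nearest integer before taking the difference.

-7693

Octahedral high-spin t2g^3 e_g^0: CFSE = -1.2 × 9110 = -10932 cm⁻¹.
Tetrahedral e^2 t2^1 gives -0.8Δₜ = -0.8 × (4/9) × 9110 = -3239 cm⁻¹.
Subtracting, OSPE = -10932 − (-3239) = -7693 cm⁻¹.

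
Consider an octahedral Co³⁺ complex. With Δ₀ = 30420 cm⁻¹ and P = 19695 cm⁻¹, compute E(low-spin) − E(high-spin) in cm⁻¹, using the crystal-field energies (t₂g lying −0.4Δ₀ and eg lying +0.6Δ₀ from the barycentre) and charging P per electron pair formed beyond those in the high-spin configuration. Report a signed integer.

Co sits in group 9; removing 3 electrons leaves Co³⁺ with 9 − 3 = 6 d electrons.
In the high-spin limit (t₂g⁴ eg²) the orbital term is -0.4Δ₀ = -12168 cm⁻¹, with no excess pairing.
For low-spin the configuration is t₂g⁶ eg⁰: orbital energy -2.4 × 30420 = -73008 cm⁻¹, and 2 additional pairs relative to high-spin add 39390 cm⁻¹, giving -33618 cm⁻¹.
Thus E(LS) − E(HS) = -21450 cm⁻¹.

-21450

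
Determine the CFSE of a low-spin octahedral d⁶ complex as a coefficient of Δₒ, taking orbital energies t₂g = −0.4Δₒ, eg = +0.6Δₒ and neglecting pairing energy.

-2.4 Δₒ

Configuration: t₂g⁶ eg⁰.
CFSE = 6(-0.4Δₒ) + 0(0.6Δₒ) = -2.4Δₒ + 0.0Δₒ = -2.4Δₒ.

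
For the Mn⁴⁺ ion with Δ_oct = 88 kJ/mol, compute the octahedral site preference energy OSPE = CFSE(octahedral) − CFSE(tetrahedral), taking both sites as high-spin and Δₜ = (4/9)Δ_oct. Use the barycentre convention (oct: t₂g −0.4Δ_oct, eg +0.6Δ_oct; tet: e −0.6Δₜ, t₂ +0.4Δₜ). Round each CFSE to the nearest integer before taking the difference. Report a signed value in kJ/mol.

-75

Group 7 minus oxidation state +4 gives a d³ configuration for Mn⁴⁺.
Octahedral high-spin t2g^3 e_g^0: CFSE = -1.2 × 88 = -106 kJ/mol.
In a tetrahedral site the filling is e^2 t2^1: CFSE(tet) = -0.8Δₜ = -0.8 × (4/9)(88) = -31 kJ/mol.
OSPE = -106 − (-31) = -75 kJ/mol.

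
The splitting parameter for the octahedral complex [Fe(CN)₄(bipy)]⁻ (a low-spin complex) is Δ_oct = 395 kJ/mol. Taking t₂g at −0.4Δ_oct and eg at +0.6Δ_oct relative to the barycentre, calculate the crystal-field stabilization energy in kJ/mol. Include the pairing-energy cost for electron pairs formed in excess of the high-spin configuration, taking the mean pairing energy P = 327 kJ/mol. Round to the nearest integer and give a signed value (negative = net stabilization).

-136

Ligand charges: 4×(-1) from CN⁻ and 1×(+0) from bipy sum to -4; with overall charge -1, Fe is +3.
Fe sits in group 8; removing 3 electrons leaves Fe³⁺ with 8 − 3 = 5 d electrons.
The d⁵ electrons fill as t₂g⁵ eg⁰.
CFSE(orbital) = 5×(-0.4Δ_oct) + 0×(0.6Δ_oct) = -2.0Δ_oct; with Δ_oct = 395 kJ/mol that is -790 kJ/mol.
Pairing penalty: 2 pairs vs 0 in the high-spin reference → 2 extra × P = 654 kJ/mol.
Overall CFSE = -790 + 654 = -136 kJ/mol.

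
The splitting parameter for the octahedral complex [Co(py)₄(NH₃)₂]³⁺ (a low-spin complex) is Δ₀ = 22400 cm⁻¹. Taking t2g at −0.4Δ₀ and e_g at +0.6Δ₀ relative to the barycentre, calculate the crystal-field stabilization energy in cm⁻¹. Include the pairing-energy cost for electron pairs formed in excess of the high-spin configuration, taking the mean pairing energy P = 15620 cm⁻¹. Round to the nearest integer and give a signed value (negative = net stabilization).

Ligand charges: 4×(+0) from py and 2×(+0) from NH₃ sum to +0; with overall charge +3, Co is +3.
Co³⁺: group 9, so d-count = 9 − 3 = 6.
Electron filling gives t2g^6 e_g^0.
The orbital stabilization is -2.4Δ₀ = -2.4 × 22400 = -53760 cm⁻¹.
Pairing penalty: 3 pairs vs 1 in the high-spin reference → 2 extra × P = 31240 cm⁻¹.
Net CFSE = -53760 + 31240 = -22520 cm⁻¹.

-22520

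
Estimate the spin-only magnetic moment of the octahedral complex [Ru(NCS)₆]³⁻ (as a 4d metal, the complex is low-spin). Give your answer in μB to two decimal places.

Each NCS⁻ contributes -1; 6 × (-1) = -6. With overall charge -3, Ru is in the +3 oxidation state.
Ru³⁺: group 8, so d-count = 8 − 3 = 5.
Configuration: t2g^5 e_g^0 → 1 unpaired electron.
μ(spin-only) = √[1(1+2)] = √3 ≈ 1.73 μB.

1.73 μB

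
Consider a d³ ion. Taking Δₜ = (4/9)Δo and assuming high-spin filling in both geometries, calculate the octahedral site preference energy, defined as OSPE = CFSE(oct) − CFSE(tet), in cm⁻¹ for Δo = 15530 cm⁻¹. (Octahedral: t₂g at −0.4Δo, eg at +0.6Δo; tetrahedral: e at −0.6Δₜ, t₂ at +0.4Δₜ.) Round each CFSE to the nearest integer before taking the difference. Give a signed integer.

In an octahedral site d³ (HS) is t₂g³ eg⁰, giving CFSE(oct) = -1.2Δo = -18636 cm⁻¹.
Tetrahedral e² t₂¹ gives -0.8Δₜ = -0.8 × (4/9) × 15530 = -5522 cm⁻¹.
OSPE = -18636 − (-5522) = -13114 cm⁻¹.

-13114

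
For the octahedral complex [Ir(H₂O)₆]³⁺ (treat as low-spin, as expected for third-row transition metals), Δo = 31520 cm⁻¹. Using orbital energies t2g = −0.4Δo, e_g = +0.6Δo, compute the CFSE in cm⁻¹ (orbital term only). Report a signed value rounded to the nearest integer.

H₂O is neutral, so the +3 overall charge sits on Ir: oxidation state +3.
Group 9 minus oxidation state +3 gives a d⁶ configuration for Ir³⁺.
Electron filling gives t2g^6 e_g^0.
Orbital CFSE = 6(-0.4) + 0(0.6) = -2.4Δo = -2.4 × 31520 = -75648 cm⁻¹.

-75648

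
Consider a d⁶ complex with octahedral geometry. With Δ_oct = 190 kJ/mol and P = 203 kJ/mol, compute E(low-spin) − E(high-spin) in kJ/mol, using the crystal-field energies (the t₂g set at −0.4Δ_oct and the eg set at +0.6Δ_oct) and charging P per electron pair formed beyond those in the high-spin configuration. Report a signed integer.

26

High-spin: t₂g⁴ eg², CFSE = -0.4Δ_oct = -76 kJ/mol.
For low-spin the configuration is t₂g⁶ eg⁰: orbital energy -2.4 × 190 = -456 kJ/mol, and 2 additional pairs relative to high-spin add 406 kJ/mol, giving -50 kJ/mol.
Thus E(LS) − E(HS) = 26 kJ/mol.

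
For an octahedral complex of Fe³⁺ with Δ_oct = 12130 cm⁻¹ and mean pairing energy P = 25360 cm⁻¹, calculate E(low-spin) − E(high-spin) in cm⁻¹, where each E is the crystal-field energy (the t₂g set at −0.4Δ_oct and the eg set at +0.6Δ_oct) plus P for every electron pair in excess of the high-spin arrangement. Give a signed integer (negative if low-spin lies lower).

Fe³⁺: group 8, so d-count = 8 − 3 = 5.
High-spin d⁵ fills as t₂g³ eg² with CFSE 3(−0.4) + 2(+0.6) = 0.0Δ_oct = 0 cm⁻¹.
For low-spin the configuration is t₂g⁵ eg⁰: orbital energy -2.0 × 12130 = -24260 cm⁻¹, and 2 additional pairs relative to high-spin add 50720 cm⁻¹, giving 26460 cm⁻¹.
The difference is 26460 − (0) = 26460 cm⁻¹, so high-spin lies lower.

26460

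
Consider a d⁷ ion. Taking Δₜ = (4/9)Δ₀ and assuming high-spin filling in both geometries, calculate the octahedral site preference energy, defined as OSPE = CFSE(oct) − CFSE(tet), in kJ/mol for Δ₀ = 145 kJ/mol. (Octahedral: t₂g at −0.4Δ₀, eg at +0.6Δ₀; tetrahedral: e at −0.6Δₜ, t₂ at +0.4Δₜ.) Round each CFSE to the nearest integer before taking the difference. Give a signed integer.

-39

Octahedral high-spin t₂g⁵ eg²: CFSE = -0.8 × 145 = -116 kJ/mol.
Tetrahedral: e⁴ t₂³, CFSE = 4(−0.6) + 3(+0.4) = -1.2Δₜ = -1.2 × (4/9) × 145 = -77 kJ/mol.
OSPE = -116 − (-77) = -39 kJ/mol.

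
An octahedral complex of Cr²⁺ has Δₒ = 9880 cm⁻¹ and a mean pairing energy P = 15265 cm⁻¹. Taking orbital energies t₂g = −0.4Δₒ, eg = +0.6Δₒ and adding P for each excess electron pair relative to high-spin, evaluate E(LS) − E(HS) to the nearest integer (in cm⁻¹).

Cr²⁺: group 6, so d-count = 6 − 2 = 4.
High-spin d⁴ fills as t₂g³ eg¹ with CFSE 3(−0.4) + 1(+0.6) = -0.6Δₒ = -5928 cm⁻¹.
Low-spin t₂g⁴ eg⁰ gives -1.6Δₒ = -15808 cm⁻¹, but forming 1 extra pair costs 1P = 15265 cm⁻¹, so E(LS) = -15808 + 15265 = -543 cm⁻¹.
Thus E(LS) − E(HS) = 5385 cm⁻¹.

5385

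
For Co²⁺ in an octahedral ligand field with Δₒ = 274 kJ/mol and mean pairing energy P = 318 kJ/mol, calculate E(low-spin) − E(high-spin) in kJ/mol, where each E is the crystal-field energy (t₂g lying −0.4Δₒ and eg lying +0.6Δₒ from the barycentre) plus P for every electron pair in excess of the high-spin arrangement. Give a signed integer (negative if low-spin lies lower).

Group 9 minus oxidation state +2 gives a d⁷ configuration for Co²⁺.
High-spin d⁷ fills as t₂g⁵ eg² with CFSE 5(−0.4) + 2(+0.6) = -0.8Δₒ = -219 kJ/mol.
Low-spin t₂g⁶ eg¹ gives -1.8Δₒ = -493 kJ/mol, but forming 1 extra pair costs 1P = 318 kJ/mol, so E(LS) = -493 + 318 = -175 kJ/mol.
E(LS) − E(HS) = -175 − (-219) = 44 kJ/mol.

44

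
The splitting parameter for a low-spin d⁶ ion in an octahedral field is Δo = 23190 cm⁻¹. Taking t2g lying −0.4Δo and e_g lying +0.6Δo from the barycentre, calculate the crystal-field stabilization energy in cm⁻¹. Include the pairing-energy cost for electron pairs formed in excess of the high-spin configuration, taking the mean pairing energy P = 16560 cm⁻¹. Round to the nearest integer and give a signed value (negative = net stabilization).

-22536

The d⁶ electrons fill as t2g^6 e_g^0.
The orbital stabilization is -2.4Δo = -2.4 × 23190 = -55656 cm⁻¹.
Relative to high-spin t2g^4 e_g^2 (1 paired), the low-spin configuration has 2 additional pairs, contributing +2 × 16560 = +33120 cm⁻¹.
Overall CFSE = -55656 + 33120 = -22536 cm⁻¹.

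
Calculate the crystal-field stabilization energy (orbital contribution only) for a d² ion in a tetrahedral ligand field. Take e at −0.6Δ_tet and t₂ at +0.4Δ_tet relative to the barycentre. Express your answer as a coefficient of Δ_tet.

-1.2 Δ_tet

Tetrahedral fields are weak (Δₜ ≈ 4/9 Δₒ), so electrons fill high-spin.
Configuration: e² t₂⁰.
CFSE = 2(-0.6Δ_tet) + 0(0.4Δ_tet) = -1.2Δ_tet + 0.0Δ_tet = -1.2Δ_tet.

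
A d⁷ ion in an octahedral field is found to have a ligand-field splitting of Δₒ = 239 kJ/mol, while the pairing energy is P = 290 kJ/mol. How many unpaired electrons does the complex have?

3

Since Δₒ = 239 kJ/mol < P = 290 kJ/mol, the complex adopts the high-spin configuration.
Filling d⁷ accordingly: t₂g⁵ eg².
Unpaired electrons: 3.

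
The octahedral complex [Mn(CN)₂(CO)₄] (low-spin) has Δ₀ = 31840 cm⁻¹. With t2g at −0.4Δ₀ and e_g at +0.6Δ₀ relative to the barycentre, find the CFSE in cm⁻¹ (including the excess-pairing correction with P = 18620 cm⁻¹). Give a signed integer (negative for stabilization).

-26440

Ligand charges: 2×(-1) from CN⁻ and 4×(+0) from CO sum to -2; with overall charge +0, Mn is +2.
Group 7 minus oxidation state +2 gives a d⁵ configuration for Mn²⁺.
The d⁵ electrons fill as t2g^5 e_g^0.
The orbital stabilization is -2.0Δ₀ = -2.0 × 31840 = -63680 cm⁻¹.
High-spin d⁵ would be t2g^3 e_g^2 with 0 pairs; low-spin has 2, so 2 excess pairs cost +2P = +37240 cm⁻¹.
Overall CFSE = -63680 + 37240 = -26440 cm⁻¹.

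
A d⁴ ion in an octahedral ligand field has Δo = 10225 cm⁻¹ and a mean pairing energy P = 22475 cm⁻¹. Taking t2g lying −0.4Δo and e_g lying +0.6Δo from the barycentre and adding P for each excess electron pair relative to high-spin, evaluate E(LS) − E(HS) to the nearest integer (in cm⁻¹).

In the high-spin limit (t2g^3 e_g^1) the orbital term is -0.6Δo = -6135 cm⁻¹, with no excess pairing.
Low-spin t2g^4 e_g^0 gives -1.6Δo = -16360 cm⁻¹, but forming 1 extra pair costs 1P = 22475 cm⁻¹, so E(LS) = -16360 + 22475 = 6115 cm⁻¹.
E(LS) − E(HS) = 6115 − (-6135) = 12250 cm⁻¹.

12250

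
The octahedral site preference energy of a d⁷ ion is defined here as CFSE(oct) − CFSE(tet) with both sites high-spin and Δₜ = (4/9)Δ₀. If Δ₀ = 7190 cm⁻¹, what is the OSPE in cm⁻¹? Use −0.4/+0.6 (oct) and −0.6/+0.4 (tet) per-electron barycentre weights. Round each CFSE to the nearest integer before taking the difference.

-1917

In an octahedral site d⁷ (HS) is t2g^5 e_g^2, giving CFSE(oct) = -0.8Δ₀ = -5752 cm⁻¹.
Tetrahedral e^4 t2^3 gives -1.2Δₜ = -1.2 × (4/9) × 7190 = -3835 cm⁻¹.
OSPE = -5752 − (-3835) = -1917 cm⁻¹.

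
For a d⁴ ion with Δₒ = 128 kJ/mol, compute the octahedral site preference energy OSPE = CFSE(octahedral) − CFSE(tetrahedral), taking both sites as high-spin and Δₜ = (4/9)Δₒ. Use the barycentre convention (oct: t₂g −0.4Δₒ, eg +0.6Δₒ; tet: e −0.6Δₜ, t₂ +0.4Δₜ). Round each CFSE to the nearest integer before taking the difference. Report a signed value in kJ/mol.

In an octahedral site d⁴ (HS) is t2g^3 e_g^1, giving CFSE(oct) = -0.6Δₒ = -77 kJ/mol.
Tetrahedral e^2 t2^2 gives -0.4Δₜ = -0.4 × (4/9) × 128 = -23 kJ/mol.
OSPE = CFSE(oct) − CFSE(tet) = -77 − (-23) = -54 kJ/mol.

-54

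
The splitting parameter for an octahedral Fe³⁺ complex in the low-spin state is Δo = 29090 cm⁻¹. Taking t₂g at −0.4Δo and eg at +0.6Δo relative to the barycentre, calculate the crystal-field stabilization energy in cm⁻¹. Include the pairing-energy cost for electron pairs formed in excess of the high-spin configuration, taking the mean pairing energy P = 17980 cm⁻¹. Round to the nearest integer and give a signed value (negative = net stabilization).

Fe³⁺: group 8, so d-count = 8 − 3 = 5.
Electron filling gives t₂g⁵ eg⁰.
Orbital CFSE = 5(-0.4) + 0(0.6) = -2.0Δo = -2.0 × 29090 = -58180 cm⁻¹.
Pairing penalty: 2 pairs vs 0 in the high-spin reference → 2 extra × P = 35960 cm⁻¹.
Overall CFSE = -58180 + 35960 = -22220 cm⁻¹.

-22220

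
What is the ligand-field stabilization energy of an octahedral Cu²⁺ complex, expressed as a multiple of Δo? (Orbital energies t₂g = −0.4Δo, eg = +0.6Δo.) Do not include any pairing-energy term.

Cu sits in group 11; removing 2 electrons leaves Cu²⁺ with 11 − 2 = 9 d electrons.
For octahedral d⁹ the high- and low-spin configurations coincide.
Configuration: t₂g⁶ eg³.
CFSE = 6(-0.4Δo) + 3(0.6Δo) = -2.4Δo + 1.8Δo = -0.6Δo.

-0.6 Δo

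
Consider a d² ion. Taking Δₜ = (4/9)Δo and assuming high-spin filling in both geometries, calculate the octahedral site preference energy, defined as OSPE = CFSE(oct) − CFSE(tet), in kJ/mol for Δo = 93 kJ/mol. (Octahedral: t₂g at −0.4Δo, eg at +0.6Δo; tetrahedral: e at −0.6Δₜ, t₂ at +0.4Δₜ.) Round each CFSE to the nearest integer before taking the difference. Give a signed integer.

Octahedral high-spin t₂g² eg⁰: CFSE = -0.8 × 93 = -74 kJ/mol.
Tetrahedral: e² t₂⁰, CFSE = 2(−0.6) + 0(+0.4) = -1.2Δₜ = -1.2 × (4/9) × 93 = -50 kJ/mol.
OSPE = CFSE(oct) − CFSE(tet) = -74 − (-50) = -24 kJ/mol.

-24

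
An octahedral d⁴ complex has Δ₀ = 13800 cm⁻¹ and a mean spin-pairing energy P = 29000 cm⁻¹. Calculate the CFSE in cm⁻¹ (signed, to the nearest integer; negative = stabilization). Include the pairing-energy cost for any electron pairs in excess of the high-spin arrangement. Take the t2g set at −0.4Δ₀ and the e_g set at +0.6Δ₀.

With Δ₀ < P the complex is high-spin.
That gives t2g^3 e_g^1.
Orbital CFSE = -0.6Δ₀ = -0.6 × 13800 = -8280 cm⁻¹.
High-spin has no excess pairs, so no pairing correction applies.

-8280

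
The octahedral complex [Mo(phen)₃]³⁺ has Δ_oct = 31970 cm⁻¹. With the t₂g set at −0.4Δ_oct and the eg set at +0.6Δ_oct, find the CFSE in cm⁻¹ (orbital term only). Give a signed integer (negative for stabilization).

-38364

phen is neutral, so the +3 overall charge sits on Mo: oxidation state +3.
Mo³⁺: group 6, so d-count = 6 − 3 = 3.
Configuration: t₂g³ eg⁰.
Orbital CFSE = 3(-0.4) + 0(0.6) = -1.2Δ_oct = -1.2 × 31970 = -38364 cm⁻¹.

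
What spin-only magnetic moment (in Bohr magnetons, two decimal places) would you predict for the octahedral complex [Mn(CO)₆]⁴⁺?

3.87 Bohr magnetons

CO is neutral, so the +4 overall charge sits on Mn: oxidation state +4.
Mn⁴⁺: group 7, so d-count = 7 − 4 = 3.
For octahedral d³ the high- and low-spin configurations coincide.
Configuration: t₂g³ eg⁰ → 3 unpaired electrons.
μ(spin-only) = √[3(3+2)] = √15 ≈ 3.87 Bohr magnetons.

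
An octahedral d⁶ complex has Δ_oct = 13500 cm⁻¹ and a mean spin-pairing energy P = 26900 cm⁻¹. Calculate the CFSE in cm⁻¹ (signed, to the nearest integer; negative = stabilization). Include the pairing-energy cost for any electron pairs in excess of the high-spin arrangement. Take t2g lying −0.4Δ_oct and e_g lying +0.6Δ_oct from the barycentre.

-5400

With Δ_oct < P the complex is high-spin.
That gives t2g^4 e_g^2.
Orbital CFSE = -0.4Δ_oct = -0.4 × 13500 = -5400 cm⁻¹.
High-spin has no excess pairs, so no pairing correction applies.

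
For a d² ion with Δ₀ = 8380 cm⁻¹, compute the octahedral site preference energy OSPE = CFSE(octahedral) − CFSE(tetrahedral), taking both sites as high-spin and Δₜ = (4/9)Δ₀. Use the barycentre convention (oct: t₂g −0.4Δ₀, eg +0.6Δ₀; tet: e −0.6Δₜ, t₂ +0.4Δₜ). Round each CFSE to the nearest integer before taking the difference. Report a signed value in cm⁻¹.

-2235

Octahedral high-spin t₂g² eg⁰: CFSE = -0.8 × 8380 = -6704 cm⁻¹.
Tetrahedral e² t₂⁰ gives -1.2Δₜ = -1.2 × (4/9) × 8380 = -4469 cm⁻¹.
OSPE = -6704 − (-4469) = -2235 cm⁻¹.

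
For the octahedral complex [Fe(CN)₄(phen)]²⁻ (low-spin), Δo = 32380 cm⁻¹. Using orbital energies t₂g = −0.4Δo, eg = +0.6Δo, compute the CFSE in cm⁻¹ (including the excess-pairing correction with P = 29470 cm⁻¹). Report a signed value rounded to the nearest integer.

-18772

Ligand charges: 4×(-1) from CN⁻ and 1×(+0) from phen sum to -4; with overall charge -2, Fe is +2.
Fe²⁺: group 8, so d-count = 8 − 2 = 6.
Electron filling gives t₂g⁶ eg⁰.
Orbital CFSE = 6(-0.4) + 0(0.6) = -2.4Δo = -2.4 × 32380 = -77712 cm⁻¹.
Pairing penalty: 3 pairs vs 1 in the high-spin reference → 2 extra × P = 58940 cm⁻¹.
Overall CFSE = -77712 + 58940 = -18772 cm⁻¹.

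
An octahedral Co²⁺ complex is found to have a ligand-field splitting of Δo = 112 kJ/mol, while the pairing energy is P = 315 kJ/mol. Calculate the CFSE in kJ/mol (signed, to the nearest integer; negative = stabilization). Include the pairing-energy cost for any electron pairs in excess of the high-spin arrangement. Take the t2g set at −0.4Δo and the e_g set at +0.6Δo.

-90

Co sits in group 9; removing 2 electrons leaves Co²⁺ with 9 − 2 = 7 d electrons.
Here Δo < P (112 < 315), so the high-spin state is favoured.
Filling d⁷ accordingly: t2g^5 e_g^2.
Orbital CFSE = -0.8Δo = -0.8 × 112 = -90 kJ/mol.
High-spin has no excess pairs, so no pairing correction applies.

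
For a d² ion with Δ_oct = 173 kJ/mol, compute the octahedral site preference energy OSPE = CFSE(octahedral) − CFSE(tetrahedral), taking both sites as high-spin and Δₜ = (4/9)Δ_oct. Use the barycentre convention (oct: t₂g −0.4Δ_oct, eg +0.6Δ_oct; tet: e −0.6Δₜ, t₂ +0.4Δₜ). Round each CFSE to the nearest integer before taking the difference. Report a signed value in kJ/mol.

-46

In an octahedral site d² (HS) is t2g^2 e_g^0, giving CFSE(oct) = -0.8Δ_oct = -138 kJ/mol.
Tetrahedral e^2 t2^0 gives -1.2Δₜ = -1.2 × (4/9) × 173 = -92 kJ/mol.
Subtracting, OSPE = -138 − (-92) = -46 kJ/mol.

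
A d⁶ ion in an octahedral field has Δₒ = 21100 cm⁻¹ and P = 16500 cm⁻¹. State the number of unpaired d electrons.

Δₒ > P, so pairing is preferred: the ground state is low-spin.
That gives t2g^6 e_g^0.
Unpaired electrons: 0.

0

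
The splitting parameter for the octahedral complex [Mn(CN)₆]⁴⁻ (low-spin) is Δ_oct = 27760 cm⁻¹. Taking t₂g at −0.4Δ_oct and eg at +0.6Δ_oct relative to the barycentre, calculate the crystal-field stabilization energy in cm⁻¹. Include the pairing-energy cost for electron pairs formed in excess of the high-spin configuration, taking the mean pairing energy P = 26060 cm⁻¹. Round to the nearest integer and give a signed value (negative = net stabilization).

-3400

Each CN⁻ contributes -1; 6 × (-1) = -6. With overall charge -4, Mn is in the +2 oxidation state.
Group 7 minus oxidation state +2 gives a d⁵ configuration for Mn²⁺.
The d⁵ electrons fill as t₂g⁵ eg⁰.
The orbital stabilization is -2.0Δ_oct = -2.0 × 27760 = -55520 cm⁻¹.
Relative to high-spin t₂g³ eg² (0 paired), the low-spin configuration has 2 additional pairs, contributing +2 × 26060 = +52120 cm⁻¹.
Overall CFSE = -55520 + 52120 = -3400 cm⁻¹.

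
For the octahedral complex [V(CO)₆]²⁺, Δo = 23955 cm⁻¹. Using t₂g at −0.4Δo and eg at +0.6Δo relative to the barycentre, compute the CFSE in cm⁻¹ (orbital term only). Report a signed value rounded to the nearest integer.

CO is neutral, so the +2 overall charge sits on V: oxidation state +2.
V sits in group 5; removing 2 electrons leaves V²⁺ with 5 − 2 = 3 d electrons.
For octahedral d³ the high- and low-spin configurations coincide.
Electron filling gives t₂g³ eg⁰.
The orbital stabilization is -1.2Δo = -1.2 × 23955 = -28746 cm⁻¹.

-28746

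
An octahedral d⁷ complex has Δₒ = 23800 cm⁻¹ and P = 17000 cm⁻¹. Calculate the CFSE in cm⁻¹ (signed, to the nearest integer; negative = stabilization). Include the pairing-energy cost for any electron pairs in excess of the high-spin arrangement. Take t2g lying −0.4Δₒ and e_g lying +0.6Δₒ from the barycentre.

-25840

With Δₒ > P the complex is low-spin.
Configuration: t2g^6 e_g^1.
Orbital CFSE = -1.8Δₒ = -1.8 × 23800 = -42840 cm⁻¹.
Excess pairs vs high-spin: 3 − 2 = 1; pairing cost = +17000 cm⁻¹.
Net CFSE = -42840 + 17000 = -25840 cm⁻¹.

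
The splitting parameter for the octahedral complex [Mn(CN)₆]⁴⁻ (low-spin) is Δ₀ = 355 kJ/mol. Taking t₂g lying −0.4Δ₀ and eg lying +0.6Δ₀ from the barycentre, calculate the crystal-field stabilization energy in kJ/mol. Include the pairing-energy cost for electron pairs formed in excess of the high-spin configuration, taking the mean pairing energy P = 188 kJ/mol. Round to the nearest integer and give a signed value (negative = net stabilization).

Each CN⁻ contributes -1; 6 × (-1) = -6. With overall charge -4, Mn is in the +2 oxidation state.
Mn²⁺: group 7, so d-count = 7 − 2 = 5.
The d⁵ electrons fill as t₂g⁵ eg⁰.
Orbital CFSE = 5(-0.4) + 0(0.6) = -2.0Δ₀ = -2.0 × 355 = -710 kJ/mol.
Pairing penalty: 2 pairs vs 0 in the high-spin reference → 2 extra × P = 376 kJ/mol.
Net CFSE = -710 + 376 = -334 kJ/mol.

-334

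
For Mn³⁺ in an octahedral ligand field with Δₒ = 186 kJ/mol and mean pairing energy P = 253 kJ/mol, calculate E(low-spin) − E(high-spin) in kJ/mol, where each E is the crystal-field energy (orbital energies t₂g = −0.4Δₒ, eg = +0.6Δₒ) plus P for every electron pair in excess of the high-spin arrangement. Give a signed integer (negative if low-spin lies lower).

67

Mn is in group 7, so Mn³⁺ is d⁴ (7 − 3 = 4).
High-spin: t₂g³ eg¹, CFSE = -0.6Δₒ = -112 kJ/mol.
Low-spin: t₂g⁴ eg⁰, orbital CFSE = -1.6Δₒ = -298 kJ/mol; plus 1 excess pair × P = +253 kJ/mol; total -45 kJ/mol.
The difference is -45 − (-112) = 67 kJ/mol, so high-spin lies lower.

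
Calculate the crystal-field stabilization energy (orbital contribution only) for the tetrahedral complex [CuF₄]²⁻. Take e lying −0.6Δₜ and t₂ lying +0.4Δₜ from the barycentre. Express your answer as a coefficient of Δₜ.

-0.4 Δₜ

Each F⁻ contributes -1; 4 × (-1) = -4. With overall charge -2, Cu is in the +2 oxidation state.
Group 11 minus oxidation state +2 gives a d⁹ configuration for Cu²⁺.
Tetrahedral fields are weak (Δₜ ≈ 4/9 Δₒ), so electrons fill high-spin.
Configuration: e⁴ t₂⁵.
CFSE = 4(-0.6Δₜ) + 5(0.4Δₜ) = -2.4Δₜ + 2.0Δₜ = -0.4Δₜ.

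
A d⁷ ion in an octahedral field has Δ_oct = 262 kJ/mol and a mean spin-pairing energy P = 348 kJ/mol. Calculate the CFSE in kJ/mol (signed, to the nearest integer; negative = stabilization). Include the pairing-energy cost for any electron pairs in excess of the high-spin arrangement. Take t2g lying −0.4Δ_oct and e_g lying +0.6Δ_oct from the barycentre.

-210

Δ_oct < P, so pairing is avoided: the ground state is high-spin.
Configuration: t2g^5 e_g^2.
Orbital CFSE = -0.8Δ_oct = -0.8 × 262 = -210 kJ/mol.
High-spin has no excess pairs, so no pairing correction applies.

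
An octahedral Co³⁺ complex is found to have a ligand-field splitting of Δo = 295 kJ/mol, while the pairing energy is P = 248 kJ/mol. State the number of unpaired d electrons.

0

Co³⁺: group 9, so d-count = 9 − 3 = 6.
Since Δo = 295 kJ/mol > P = 248 kJ/mol, the complex adopts the low-spin configuration.
That gives t2g^6 e_g^0.
Unpaired electrons: 0.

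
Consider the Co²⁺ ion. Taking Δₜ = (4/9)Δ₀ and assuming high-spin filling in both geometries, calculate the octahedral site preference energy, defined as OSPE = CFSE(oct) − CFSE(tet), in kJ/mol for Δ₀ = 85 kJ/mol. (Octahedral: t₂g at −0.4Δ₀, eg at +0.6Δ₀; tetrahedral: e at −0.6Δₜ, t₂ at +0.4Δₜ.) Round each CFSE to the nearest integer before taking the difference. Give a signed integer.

Co²⁺: group 9, so d-count = 9 − 2 = 7.
Octahedral high-spin t₂g⁵ eg²: CFSE = -0.8 × 85 = -68 kJ/mol.
Tetrahedral e⁴ t₂³ gives -1.2Δₜ = -1.2 × (4/9) × 85 = -45 kJ/mol.
Subtracting, OSPE = -68 − (-45) = -23 kJ/mol.

-23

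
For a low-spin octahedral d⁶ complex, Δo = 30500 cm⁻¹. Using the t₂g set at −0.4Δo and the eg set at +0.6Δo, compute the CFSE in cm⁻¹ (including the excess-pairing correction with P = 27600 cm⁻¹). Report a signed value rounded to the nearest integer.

Configuration: t₂g⁶ eg⁰.
CFSE(orbital) = 6×(-0.4Δo) + 0×(0.6Δo) = -2.4Δo; with Δo = 30500 cm⁻¹ that is -73200 cm⁻¹.
High-spin d⁶ would be t₂g⁴ eg² with 1 pair; low-spin has 3, so 2 excess pairs cost +2P = +55200 cm⁻¹.
Combining: -73200 + 55200 = -18000 cm⁻¹.

-18000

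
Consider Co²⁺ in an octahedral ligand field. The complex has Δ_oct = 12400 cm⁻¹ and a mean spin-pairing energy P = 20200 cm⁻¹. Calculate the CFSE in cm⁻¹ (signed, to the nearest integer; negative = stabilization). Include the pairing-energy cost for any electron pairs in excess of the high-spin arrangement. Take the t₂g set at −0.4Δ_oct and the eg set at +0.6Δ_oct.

-9920

Co sits in group 9; removing 2 electrons leaves Co²⁺ with 9 − 2 = 7 d electrons.
Δ_oct < P, so pairing is avoided: the ground state is high-spin.
That gives t₂g⁵ eg².
Orbital CFSE = -0.8Δ_oct = -0.8 × 12400 = -9920 cm⁻¹.
High-spin has no excess pairs, so no pairing correction applies.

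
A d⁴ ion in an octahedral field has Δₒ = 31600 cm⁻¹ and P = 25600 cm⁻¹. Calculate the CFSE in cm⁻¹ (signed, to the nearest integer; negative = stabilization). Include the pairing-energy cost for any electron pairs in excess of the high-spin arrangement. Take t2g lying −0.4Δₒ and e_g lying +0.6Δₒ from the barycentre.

-24960

With Δₒ > P the complex is low-spin.
That gives t2g^4 e_g^0.
Orbital CFSE = -1.6Δₒ = -1.6 × 31600 = -50560 cm⁻¹.
Excess pairs vs high-spin: 1 − 0 = 1; pairing cost = +25600 cm⁻¹.
Net CFSE = -50560 + 25600 = -24960 cm⁻¹.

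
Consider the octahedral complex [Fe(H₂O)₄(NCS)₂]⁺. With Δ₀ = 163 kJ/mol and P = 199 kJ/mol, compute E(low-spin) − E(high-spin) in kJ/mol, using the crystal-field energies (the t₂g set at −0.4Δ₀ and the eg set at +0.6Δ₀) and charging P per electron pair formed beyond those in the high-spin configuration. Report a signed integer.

Ligand charges: 4×(+0) from H₂O and 2×(-1) from NCS⁻ sum to -2; with overall charge +1, Fe is +3.
Fe sits in group 8; removing 3 electrons leaves Fe³⁺ with 8 − 3 = 5 d electrons.
High-spin: t₂g³ eg², CFSE = 0.0Δ₀ = 0 kJ/mol.
Low-spin: t₂g⁵ eg⁰, orbital CFSE = -2.0Δ₀ = -326 kJ/mol; plus 2 excess pairs × P = +398 kJ/mol; total 72 kJ/mol.
The difference is 72 − (0) = 72 kJ/mol, so high-spin lies lower.

72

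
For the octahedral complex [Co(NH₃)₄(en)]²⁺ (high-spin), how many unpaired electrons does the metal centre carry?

3

Ligand charges: 4×(+0) from NH₃ and 1×(+0) from en sum to +0; with overall charge +2, Co is +2.
Co sits in group 9; removing 2 electrons leaves Co²⁺ with 9 − 2 = 7 d electrons.
Configuration: t₂g⁵ eg², giving 3 unpaired electrons.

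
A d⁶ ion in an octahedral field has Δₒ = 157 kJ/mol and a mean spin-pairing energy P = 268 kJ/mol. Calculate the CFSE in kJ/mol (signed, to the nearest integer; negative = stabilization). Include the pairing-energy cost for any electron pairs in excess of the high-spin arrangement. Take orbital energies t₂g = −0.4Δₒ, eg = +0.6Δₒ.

With Δₒ < P the complex is high-spin.
Configuration: t₂g⁴ eg².
Orbital CFSE = -0.4Δₒ = -0.4 × 157 = -63 kJ/mol.
High-spin has no excess pairs, so no pairing correction applies.

-63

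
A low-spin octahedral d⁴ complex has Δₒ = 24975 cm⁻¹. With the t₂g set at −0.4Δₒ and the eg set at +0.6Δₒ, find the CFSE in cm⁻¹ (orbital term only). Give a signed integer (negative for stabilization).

The d⁴ electrons fill as t₂g⁴ eg⁰.
The orbital stabilization is -1.6Δₒ = -1.6 × 24975 = -39960 cm⁻¹.

-39960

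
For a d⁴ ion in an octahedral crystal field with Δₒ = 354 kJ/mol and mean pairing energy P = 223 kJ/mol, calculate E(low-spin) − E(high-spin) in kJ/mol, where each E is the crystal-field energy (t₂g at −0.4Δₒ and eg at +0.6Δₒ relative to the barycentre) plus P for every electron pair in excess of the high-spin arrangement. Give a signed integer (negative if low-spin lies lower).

-131

High-spin d⁴ fills as t₂g³ eg¹ with CFSE 3(−0.4) + 1(+0.6) = -0.6Δₒ = -212 kJ/mol.
For low-spin the configuration is t₂g⁴ eg⁰: orbital energy -1.6 × 354 = -566 kJ/mol, and 1 additional pair relative to high-spin adds 223 kJ/mol, giving -343 kJ/mol.
The difference is -343 − (-212) = -131 kJ/mol, so low-spin lies lower.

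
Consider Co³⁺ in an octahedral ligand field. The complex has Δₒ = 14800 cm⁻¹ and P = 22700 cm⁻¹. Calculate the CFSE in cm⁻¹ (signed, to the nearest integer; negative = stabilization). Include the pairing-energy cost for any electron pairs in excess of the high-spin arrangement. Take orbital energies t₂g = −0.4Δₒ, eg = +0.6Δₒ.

-5920

Co sits in group 9; removing 3 electrons leaves Co³⁺ with 9 − 3 = 6 d electrons.
Since Δₒ = 14800 cm⁻¹ < P = 22700 cm⁻¹, the complex adopts the high-spin configuration.
Filling d⁶ accordingly: t₂g⁴ eg².
Orbital CFSE = -0.4Δₒ = -0.4 × 14800 = -5920 cm⁻¹.
High-spin has no excess pairs, so no pairing correction applies.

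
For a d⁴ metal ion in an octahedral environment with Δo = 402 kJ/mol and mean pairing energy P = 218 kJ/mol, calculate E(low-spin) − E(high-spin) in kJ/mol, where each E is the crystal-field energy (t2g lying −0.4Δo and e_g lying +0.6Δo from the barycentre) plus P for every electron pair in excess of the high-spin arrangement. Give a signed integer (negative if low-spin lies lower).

-184

High-spin d⁴ fills as t2g^3 e_g^1 with CFSE 3(−0.4) + 1(+0.6) = -0.6Δo = -241 kJ/mol.
Low-spin t2g^4 e_g^0 gives -1.6Δo = -643 kJ/mol, but forming 1 extra pair costs 1P = 218 kJ/mol, so E(LS) = -643 + 218 = -425 kJ/mol.
Thus E(LS) − E(HS) = -184 kJ/mol.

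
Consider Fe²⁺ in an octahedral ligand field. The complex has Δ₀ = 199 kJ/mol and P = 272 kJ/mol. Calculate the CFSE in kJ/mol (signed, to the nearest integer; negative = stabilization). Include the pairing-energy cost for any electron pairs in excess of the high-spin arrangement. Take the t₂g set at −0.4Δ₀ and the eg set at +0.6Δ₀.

Fe sits in group 8; removing 2 electrons leaves Fe²⁺ with 8 − 2 = 6 d electrons.
Δ₀ < P, so pairing is avoided: the ground state is high-spin.
Filling d⁶ accordingly: t₂g⁴ eg².
Orbital CFSE = -0.4Δ₀ = -0.4 × 199 = -80 kJ/mol.
High-spin has no excess pairs, so no pairing correction applies.

-80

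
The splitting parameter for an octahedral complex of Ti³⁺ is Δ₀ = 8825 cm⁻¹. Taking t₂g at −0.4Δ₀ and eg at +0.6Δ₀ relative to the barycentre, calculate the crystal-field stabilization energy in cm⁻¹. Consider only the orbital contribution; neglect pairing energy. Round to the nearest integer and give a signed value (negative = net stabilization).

Group 4 minus oxidation state +3 gives a d¹ configuration for Ti³⁺.
The d¹ electrons fill as t₂g¹ eg⁰.
Orbital CFSE = 1(-0.4) + 0(0.6) = -0.4Δ₀ = -0.4 × 8825 = -3530 cm⁻¹.

-3530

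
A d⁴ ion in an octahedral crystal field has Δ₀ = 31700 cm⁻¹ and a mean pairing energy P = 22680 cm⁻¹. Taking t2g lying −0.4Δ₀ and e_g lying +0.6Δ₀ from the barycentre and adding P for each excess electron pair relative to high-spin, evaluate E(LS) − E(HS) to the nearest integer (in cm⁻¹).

-9020

In the high-spin limit (t2g^3 e_g^1) the orbital term is -0.6Δ₀ = -19020 cm⁻¹, with no excess pairing.
For low-spin the configuration is t2g^4 e_g^0: orbital energy -1.6 × 31700 = -50720 cm⁻¹, and 1 additional pair relative to high-spin adds 22680 cm⁻¹, giving -28040 cm⁻¹.
Thus E(LS) − E(HS) = -9020 cm⁻¹.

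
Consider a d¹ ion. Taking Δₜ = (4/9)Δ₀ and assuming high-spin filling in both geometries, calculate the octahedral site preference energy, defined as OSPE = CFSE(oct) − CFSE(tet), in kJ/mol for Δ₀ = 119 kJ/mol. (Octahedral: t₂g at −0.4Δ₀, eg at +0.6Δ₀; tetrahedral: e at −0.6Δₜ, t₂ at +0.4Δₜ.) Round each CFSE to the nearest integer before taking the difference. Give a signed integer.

-16

Octahedral (high-spin): t2g^1 e_g^0, CFSE = 1(−0.4) + 0(+0.6) = -0.4Δ₀ = -0.4 × 119 = -48 kJ/mol.
Tetrahedral: e^1 t2^0, CFSE = 1(−0.6) + 0(+0.4) = -0.6Δₜ = -0.6 × (4/9) × 119 = -32 kJ/mol.
Subtracting, OSPE = -48 − (-32) = -16 kJ/mol.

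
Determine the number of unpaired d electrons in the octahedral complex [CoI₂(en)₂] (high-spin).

Ligand charges: 2×(-1) from I⁻ and 2×(+0) from en sum to -2; with overall charge +0, Co is +2.
Co is in group 9, so Co²⁺ is d⁷ (9 − 2 = 7).
Configuration: t₂g⁵ eg², giving 3 unpaired electrons.

3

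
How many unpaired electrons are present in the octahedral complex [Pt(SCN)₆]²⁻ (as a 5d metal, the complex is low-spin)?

0

Each SCN⁻ contributes -1; 6 × (-1) = -6. With overall charge -2, Pt is in the +4 oxidation state.
Group 10 minus oxidation state +4 gives a d⁶ configuration for Pt⁴⁺.
Configuration: t2g^6 e_g^0, giving 0 unpaired electrons.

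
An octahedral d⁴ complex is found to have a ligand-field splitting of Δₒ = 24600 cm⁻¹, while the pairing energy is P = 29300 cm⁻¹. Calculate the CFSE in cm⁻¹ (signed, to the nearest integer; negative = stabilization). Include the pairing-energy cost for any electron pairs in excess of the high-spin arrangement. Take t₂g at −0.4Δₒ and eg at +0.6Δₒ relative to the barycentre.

Δₒ < P, so pairing is avoided: the ground state is high-spin.
Configuration: t₂g³ eg¹.
Orbital CFSE = -0.6Δₒ = -0.6 × 24600 = -14760 cm⁻¹.
High-spin has no excess pairs, so no pairing correction applies.

-14760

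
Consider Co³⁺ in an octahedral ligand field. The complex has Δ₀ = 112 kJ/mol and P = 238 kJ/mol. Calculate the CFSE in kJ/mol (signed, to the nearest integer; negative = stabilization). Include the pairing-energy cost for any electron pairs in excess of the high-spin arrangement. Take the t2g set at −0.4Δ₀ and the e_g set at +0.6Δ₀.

Group 9 minus oxidation state +3 gives a d⁶ configuration for Co³⁺.
With Δ₀ < P the complex is high-spin.
That gives t2g^4 e_g^2.
Orbital CFSE = -0.4Δ₀ = -0.4 × 112 = -45 kJ/mol.
High-spin has no excess pairs, so no pairing correction applies.

-45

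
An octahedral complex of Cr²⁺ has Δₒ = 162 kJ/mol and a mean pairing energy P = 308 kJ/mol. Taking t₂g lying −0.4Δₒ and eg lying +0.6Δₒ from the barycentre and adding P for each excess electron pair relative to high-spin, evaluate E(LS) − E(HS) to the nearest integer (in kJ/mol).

146

Cr²⁺: group 6, so d-count = 6 − 2 = 4.
High-spin d⁴ fills as t₂g³ eg¹ with CFSE 3(−0.4) + 1(+0.6) = -0.6Δₒ = -97 kJ/mol.
Low-spin: t₂g⁴ eg⁰, orbital CFSE = -1.6Δₒ = -259 kJ/mol; plus 1 excess pair × P = +308 kJ/mol; total 49 kJ/mol.
E(LS) − E(HS) = 49 − (-97) = 146 kJ/mol.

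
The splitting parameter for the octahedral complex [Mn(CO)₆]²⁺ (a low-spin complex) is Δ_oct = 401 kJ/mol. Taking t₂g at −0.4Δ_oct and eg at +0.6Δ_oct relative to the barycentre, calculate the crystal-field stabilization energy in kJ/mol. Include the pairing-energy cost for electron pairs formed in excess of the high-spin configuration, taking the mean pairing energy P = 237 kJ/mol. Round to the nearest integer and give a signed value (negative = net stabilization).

CO is neutral, so the +2 overall charge sits on Mn: oxidation state +2.
Mn²⁺: group 7, so d-count = 7 − 2 = 5.
Configuration: t₂g⁵ eg⁰.
Orbital CFSE = 5(-0.4) + 0(0.6) = -2.0Δ_oct = -2.0 × 401 = -802 kJ/mol.
Pairing penalty: 2 pairs vs 0 in the high-spin reference → 2 extra × P = 474 kJ/mol.
Overall CFSE = -802 + 474 = -328 kJ/mol.

-328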